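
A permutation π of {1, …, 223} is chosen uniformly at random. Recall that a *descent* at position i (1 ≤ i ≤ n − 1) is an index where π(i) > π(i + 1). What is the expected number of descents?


Write X = Σ X_I over i = 1, …, 222, with X_I the indicator of one descent.
There are 222 indicators.
For each fixed i, the pair (π(i), π(i+1)) is a uniformly random ordered pair of distinct values from {1, …, 223}; by symmetry P[π(i) > π(i+1)] = 1/2.
By linearity: E[X] = 222 · (1/2) = (223 − 1) · (1/2) = 111 ≈ 111.000000.

E[X] = 111 = 111.000000.


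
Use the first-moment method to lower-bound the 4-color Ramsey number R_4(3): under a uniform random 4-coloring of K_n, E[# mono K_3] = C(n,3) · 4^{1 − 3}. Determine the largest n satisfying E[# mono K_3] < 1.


We need C(n, 3) · 4^{1 − 3} < 1, i.e. C(n, 3) < 4^{3 − 1} = 16.
Check values of n near the boundary:
  n = 3: C(3, 3) = 1; 1 < 16? YES
  n = 4: C(4, 3) = 4; 4 < 16? YES
  n = 5: C(5, 3) = 10; 10 < 16? YES
  n = 6: C(6, 3) = 20; 20 < 16? NO
The largest n with C(n, 3) < 16 is n = 5 (where E[X] = 5/8 ≈ 0.625). Hence R_4(3) > 5, i.e. R_4(3) ≥ 6.

Largest n = 5; hence R_4(3) > 5.


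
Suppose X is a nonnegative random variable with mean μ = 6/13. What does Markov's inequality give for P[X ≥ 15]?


μ = E[X] = 6/13, a = 15.
Markov: P[X ≥ 15] ≤ μ/a = (6/13)/15 = 2/65.
Numerically: ≈ 0.0308.
(Since a = 15 > μ = 0.4615, the bound 2/65 is < 1 and informative.)

P[X ≥ 15] ≤ 2/65 ≈ 0.0308.


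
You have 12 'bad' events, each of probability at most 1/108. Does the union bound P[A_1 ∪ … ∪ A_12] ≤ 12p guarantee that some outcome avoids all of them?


Union bound: P[∪_{i=1}^{12} A_i] ≤ Σ_i P[A_i] ≤ 12·p = 12·(1/108) = 1/9.
Numerically: 1/9 ≈ 0.111.
Is 1/9 < 1? YES.
Since P[∪ A_i] ≤ 1/9 < 1, the complement has P[∩ A_i^c] ≥ 1 − 1/9 = 8/9 > 0, so some outcome avoids every A_i.

12·p = 1/9 ≈ 0.111; existence CERTIFIED by the union bound.


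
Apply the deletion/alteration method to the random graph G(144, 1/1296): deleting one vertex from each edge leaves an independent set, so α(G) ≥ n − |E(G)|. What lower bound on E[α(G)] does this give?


E[|E(G)|] = C(144, 2)·p = 10296 · (1/1296) = 143/18.
E[α(G)] ≥ n − E[|E(G)|] = 144 − 143/18 = 2449/18.
Numerically: ≈ 136.056.
(This is only a lower bound; the true E[α(G)] may be larger.)

E[α(G)] ≥ 2449/18 ≈ 136.056.


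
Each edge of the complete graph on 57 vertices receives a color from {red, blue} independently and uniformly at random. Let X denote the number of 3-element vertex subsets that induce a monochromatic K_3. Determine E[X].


Let X = Σ_S X_S over the C(57, 3) = 29260 subsets S of size 3, where X_S = 1 if the K_3 on S is monochromatic.
For a fixed S, the K_3 on S has C(3, 2) = 3 edges. P[all 3 edges red] = (1/2)^3, and likewise for blue, so P[monochromatic] = 2·(1/2)^3 = 2^{1 − 3} = 1/4.
Summing: E[X] = C(57, 3) · 2^{1 − 3} = 29260 · 1/4 = 7315.
Numerically: E[X] ≈ 7315.000.

E[X] = C(57,3)·2^(1−C(3,2)) = 7315 ≈ 7315.000.


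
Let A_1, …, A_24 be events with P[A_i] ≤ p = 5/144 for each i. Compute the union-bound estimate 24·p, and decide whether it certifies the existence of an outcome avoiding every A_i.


Union bound: P[∪_{i=1}^{24} A_i] ≤ Σ_i P[A_i] ≤ 24·p = 24·(5/144) = 5/6.
Numerically: 5/6 ≈ 0.83333.
Is 5/6 < 1? YES.
Since P[∪ A_i] ≤ 5/6 < 1, the complement has P[∩ A_i^c] ≥ 1 − 5/6 = 1/6 > 0, so some outcome avoids every A_i.

24·p = 5/6 ≈ 0.83333; existence CERTIFIED by the union bound.


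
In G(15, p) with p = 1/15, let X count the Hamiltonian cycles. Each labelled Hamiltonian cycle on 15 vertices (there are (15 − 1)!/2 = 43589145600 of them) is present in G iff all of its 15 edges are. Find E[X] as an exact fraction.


K_15 has (15 − 1)!/2 = 43589145600 labelled Hamiltonian cycles.
For each such Hamiltonian cycle H, let X_H = 1 if all 15 edges of H are present in G. Then P[X_H = 1] = p^{15} = (1/15)^{15} = 1/437893890380859375.
Summing the indicators: E[X] = Σ_H E[X_H] = 43589145600 · p^{15} = 43589145600 · 1/437893890380859375 = 7175168/72081298828125.
Numerically: E[X] ≈ 9.95427e-08.

E[X] = 43589145600 · (1/15)^{15} = 7175168/72081298828125 ≈ 9.95427e-08.


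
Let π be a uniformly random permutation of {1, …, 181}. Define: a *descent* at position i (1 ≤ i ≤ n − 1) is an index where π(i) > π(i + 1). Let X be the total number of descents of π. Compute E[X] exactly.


Write X = Σ X_I over i = 1, …, 180, with X_I the indicator of one descent.
There are 180 indicators.
For each fixed i, the pair (π(i), π(i+1)) is a uniformly random ordered pair of distinct values from {1, …, 181}; by symmetry P[π(i) > π(i+1)] = 1/2.
By linearity: E[X] = 180 · (1/2) = (181 − 1) · (1/2) = 90 ≈ 90.000.

E[X] = 90 = 90.000.


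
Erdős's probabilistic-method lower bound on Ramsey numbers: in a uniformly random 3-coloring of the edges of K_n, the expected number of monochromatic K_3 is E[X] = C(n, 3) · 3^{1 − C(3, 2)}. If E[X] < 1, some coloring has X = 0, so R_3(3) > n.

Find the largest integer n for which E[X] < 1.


We need C(n, 3) · 3^{1 − 3} < 1, i.e. C(n, 3) < 3^{3 − 1} = 9.
Check values of n near the boundary:
  n = 3: C(3, 3) = 1; 1 < 9? YES
  n = 4: C(4, 3) = 4; 4 < 9? YES
  n = 5: C(5, 3) = 10; 10 < 9? NO
  n = 6: C(6, 3) = 20; 20 < 9? NO
  n = 7: C(7, 3) = 35; 35 < 9? NO
The largest n with C(n, 3) < 9 is n = 4 (where E[X] = 4/9 ≈ 0.4444444). Hence R_3(3) > 4, i.e. R_3(3) ≥ 5.

Largest n = 4; hence R_3(3) > 4.


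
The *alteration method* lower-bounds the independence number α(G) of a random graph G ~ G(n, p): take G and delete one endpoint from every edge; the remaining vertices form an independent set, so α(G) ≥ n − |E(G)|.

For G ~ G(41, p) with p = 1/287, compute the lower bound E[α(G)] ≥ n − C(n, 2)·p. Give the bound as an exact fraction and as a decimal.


E[|E(G)|] = C(41, 2)·p = 820 · (1/287) = 20/7.
E[α(G)] ≥ n − E[|E(G)|] = 41 − 20/7 = 267/7.
Numerically: ≈ 38.1429.
(This is only a lower bound; the true E[α(G)] may be larger.)

E[α(G)] ≥ 267/7 ≈ 38.1429.


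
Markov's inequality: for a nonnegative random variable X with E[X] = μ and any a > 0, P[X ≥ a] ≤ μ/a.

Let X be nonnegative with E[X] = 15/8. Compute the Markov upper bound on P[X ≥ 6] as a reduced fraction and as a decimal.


μ = E[X] = 15/8, a = 6.
Markov: P[X ≥ 6] ≤ μ/a = (15/8)/6 = 5/16.
Numerically: ≈ 0.3125.
(Since a = 6 > μ = 1.8750, the bound 5/16 is < 1 and informative.)

P[X ≥ 6] ≤ 5/16 ≈ 0.3125.


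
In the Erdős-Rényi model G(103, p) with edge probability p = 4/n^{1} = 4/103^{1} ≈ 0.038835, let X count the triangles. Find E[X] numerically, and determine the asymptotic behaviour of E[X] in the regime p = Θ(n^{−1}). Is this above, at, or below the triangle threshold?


Number of potential triangles: C(103, 3) = 176851.
Each occurs with probability p³ ≈ (0.038835)³ ≈ 5.85690662e-05.
By linearity: E[X] = C(103, 3)·p³ ≈ 176851 · 5.85690662e-05 ≈ 10.357998.
Here α = 1, so p = 4/n is exactly at the triangle threshold p ~ 1/n. Asymptotically E[X] → c³/6 = 4³/6 = 32/3 ≈ 10.666667, a bounded constant. In this regime the triangle count is asymptotically Poisson(c³/6).

E[X] ≈ 10.357998; in regime p = Θ(1/n^{1}) E[X] stays bounded (at the triangle threshold p ~ 1/n).


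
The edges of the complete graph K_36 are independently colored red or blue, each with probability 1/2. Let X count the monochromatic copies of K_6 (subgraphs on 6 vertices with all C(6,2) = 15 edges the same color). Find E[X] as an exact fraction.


Let X = Σ_S X_S over the C(36, 6) = 1947792 subsets S of size 6, where X_S = 1 if the K_6 on S is monochromatic.
For a fixed S, the K_6 on S has C(6, 2) = 15 edges. P[all 15 edges red] = (1/2)^15, and likewise for blue, so P[monochromatic] = 2·(1/2)^15 = 2^{1 − 15} = 1/16384.
Summing: E[X] = C(36, 6) · 2^{1 − 15} = 1947792 · 1/16384 = 121737/1024.
Numerically: E[X] ≈ 118.884.

E[X] = C(36,6)·2^(1−C(6,2)) = 121737/1024 ≈ 118.884.


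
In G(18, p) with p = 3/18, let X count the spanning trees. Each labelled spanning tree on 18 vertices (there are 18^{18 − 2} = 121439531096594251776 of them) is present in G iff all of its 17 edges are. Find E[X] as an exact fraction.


K_18 has 18^{18 − 2} = 121439531096594251776 labelled spanning trees.
For each such spanning tree H, let X_H = 1 if all 17 edges of H are present in G. Then P[X_H = 1] = p^{17} = (1/6)^{17} = 1/16926659444736.
Summing the indicators: E[X] = Σ_H E[X_H] = 121439531096594251776 · p^{17} = 121439531096594251776 · 1/16926659444736 = 14348907/2.
Numerically: E[X] ≈ 7.17445e+06.

E[X] = 121439531096594251776 · (1/6)^{17} = 14348907/2 ≈ 7.17445e+06.


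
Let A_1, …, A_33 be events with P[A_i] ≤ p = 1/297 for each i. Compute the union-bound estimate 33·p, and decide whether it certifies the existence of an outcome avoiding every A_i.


Union bound: P[∪_{i=1}^{33} A_i] ≤ Σ_i P[A_i] ≤ 33·p = 33·(1/297) = 1/9.
Numerically: 1/9 ≈ 0.111111.
Is 1/9 < 1? YES.
Since P[∪ A_i] ≤ 1/9 < 1, the complement has P[∩ A_i^c] ≥ 1 − 1/9 = 8/9 > 0, so some outcome avoids every A_i.

33·p = 1/9 ≈ 0.111111; existence CERTIFIED by the union bound.


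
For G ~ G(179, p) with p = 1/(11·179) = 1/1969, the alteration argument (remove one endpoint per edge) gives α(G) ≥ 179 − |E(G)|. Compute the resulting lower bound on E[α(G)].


E[|E(G)|] = C(179, 2)·p = 15931 · (1/1969) = 89/11.
E[α(G)] ≥ n − E[|E(G)|] = 179 − 89/11 = 1880/11.
Numerically: ≈ 170.909091.
(This is only a lower bound; the true E[α(G)] may be larger.)

E[α(G)] ≥ 1880/11 ≈ 170.909091.


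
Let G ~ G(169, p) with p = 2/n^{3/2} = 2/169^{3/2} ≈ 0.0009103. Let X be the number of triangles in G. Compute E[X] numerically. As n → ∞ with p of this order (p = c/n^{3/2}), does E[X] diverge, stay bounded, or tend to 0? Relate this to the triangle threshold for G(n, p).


Number of potential triangles: C(169, 3) = 790244.
Each occurs with probability p³ ≈ (0.0009103)³ ≈ 7.543968e-10.
By linearity: E[X] = C(169, 3)·p³ ≈ 790244 · 7.543968e-10 ≈ 0.0006.
Since α = 3/2 > 1, p = c/n^{3/2} = o(1/n) is below the triangle threshold p ~ 1/n. Asymptotically E[X] ~ (c³/6)·n^{3(1−α)} = (2³/6)·n^{-1.5} → 0, so by Markov's inequality G has no triangles w.h.p.

E[X] ≈ 0.0006; in regime p = Θ(1/n^{3/2}) E[X] tends to 0 (below the triangle threshold p ~ 1/n).


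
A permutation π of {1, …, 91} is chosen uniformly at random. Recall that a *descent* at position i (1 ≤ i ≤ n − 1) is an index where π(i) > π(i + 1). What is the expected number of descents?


Write X = Σ X_I over i = 1, …, 90, with X_I the indicator of one descent.
There are 90 indicators.
For each fixed i, the pair (π(i), π(i+1)) is a uniformly random ordered pair of distinct values from {1, …, 91}; by symmetry P[π(i) > π(i+1)] = 1/2.
By linearity: E[X] = 90 · (1/2) = (91 − 1) · (1/2) = 45 ≈ 45.00000.

E[X] = 45 = 45.00000.


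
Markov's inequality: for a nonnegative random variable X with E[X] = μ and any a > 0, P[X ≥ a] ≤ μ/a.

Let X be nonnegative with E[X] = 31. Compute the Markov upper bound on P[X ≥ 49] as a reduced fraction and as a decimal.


μ = E[X] = 31, a = 49.
Markov: P[X ≥ 49] ≤ μ/a = (31)/49 = 31/49.
Numerically: ≈ 0.633.
(Since a = 49 > μ = 31.000, the bound 31/49 is < 1 and informative.)

P[X ≥ 49] ≤ 31/49 ≈ 0.633.


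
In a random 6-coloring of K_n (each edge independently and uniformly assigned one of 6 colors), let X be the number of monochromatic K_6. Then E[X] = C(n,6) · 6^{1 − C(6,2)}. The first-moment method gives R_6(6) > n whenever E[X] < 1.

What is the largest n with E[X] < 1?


We need C(n, 6) · 6^{1 − 15} < 1, i.e. C(n, 6) < 6^{15 − 1} = 78364164096.
Check values of n near the boundary:
  n = 195: C(195, 6) = 70656049360; 70656049360 < 78364164096? YES
  n = 196: C(196, 6) = 72887293024; 72887293024 < 78364164096? YES
  n = 197: C(197, 6) = 75176946208; 75176946208 < 78364164096? YES
  n = 198: C(198, 6) = 77526225777; 77526225777 < 78364164096? YES
  n = 199: C(199, 6) = 79936367511; 79936367511 < 78364164096? NO
  n = 200: C(200, 6) = 82408626300; 82408626300 < 78364164096? NO
  n = 201: C(201, 6) = 84944276340; 84944276340 < 78364164096? NO
The largest n with C(n, 6) < 78364164096 is n = 198 (where E[X] = 25842075259/26121388032 ≈ 0.9893071). Hence R_6(6) > 198, i.e. R_6(6) ≥ 199.

Largest n = 198; hence R_6(6) > 198.


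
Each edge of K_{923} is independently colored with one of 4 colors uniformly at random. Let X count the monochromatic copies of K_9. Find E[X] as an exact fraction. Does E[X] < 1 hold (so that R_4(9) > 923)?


E[X] = C(923, 9) · 4^{1 − 36} = 1288430932418687114265 · 4^{−35} = 1288430932418687114265/1180591620717411303424.
As a reduced fraction: E[X] = 1288430932418687114265/1180591620717411303424 ≈ 1.0913.
Is E[X] < 1? NO.
Since E[X] ≥ 1, the first-moment bound is inconclusive at n = 923; it does NOT by itself certify R_4(9) > 923.

E[X] = 1288430932418687114265/1180591620717411303424 ≈ 1.0913; E[X] ≥ 1; first-moment method inconclusive here.


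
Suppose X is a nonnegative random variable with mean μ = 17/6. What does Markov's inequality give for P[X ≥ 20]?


μ = E[X] = 17/6, a = 20.
Markov: P[X ≥ 20] ≤ μ/a = (17/6)/20 = 17/120.
Numerically: ≈ 0.1417.
(Since a = 20 > μ = 2.8333, the bound 17/120 is < 1 and informative.)

P[X ≥ 20] ≤ 17/120 ≈ 0.1417.


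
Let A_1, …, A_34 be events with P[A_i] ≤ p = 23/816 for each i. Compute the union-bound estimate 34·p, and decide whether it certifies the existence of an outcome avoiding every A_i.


Union bound: P[∪_{i=1}^{34} A_i] ≤ Σ_i P[A_i] ≤ 34·p = 34·(23/816) = 23/24.
Numerically: 23/24 ≈ 0.9583.
Is 23/24 < 1? YES.
Since P[∪ A_i] ≤ 23/24 < 1, the complement has P[∩ A_i^c] ≥ 1 − 23/24 = 1/24 > 0, so some outcome avoids every A_i.

34·p = 23/24 ≈ 0.9583; existence CERTIFIED by the union bound.


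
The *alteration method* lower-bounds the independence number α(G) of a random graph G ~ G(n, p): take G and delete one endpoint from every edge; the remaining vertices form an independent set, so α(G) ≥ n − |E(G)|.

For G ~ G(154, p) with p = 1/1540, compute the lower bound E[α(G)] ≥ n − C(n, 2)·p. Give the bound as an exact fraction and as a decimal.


E[|E(G)|] = C(154, 2)·p = 11781 · (1/1540) = 153/20.
E[α(G)] ≥ n − E[|E(G)|] = 154 − 153/20 = 2927/20.
Numerically: ≈ 146.350000.
(This is only a lower bound; the true E[α(G)] may be larger.)

E[α(G)] ≥ 2927/20 ≈ 146.350000.


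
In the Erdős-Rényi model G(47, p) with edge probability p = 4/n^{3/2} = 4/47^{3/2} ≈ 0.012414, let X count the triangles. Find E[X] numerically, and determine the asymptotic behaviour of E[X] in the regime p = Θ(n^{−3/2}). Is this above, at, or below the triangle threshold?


Number of potential triangles: C(47, 3) = 16215.
Each occurs with probability p³ ≈ (0.012414)³ ≈ 1.91310855e-06.
By linearity: E[X] = C(47, 3)·p³ ≈ 16215 · 1.91310855e-06 ≈ 0.031021.
Since α = 3/2 > 1, p = c/n^{3/2} = o(1/n) is below the triangle threshold p ~ 1/n. Asymptotically E[X] ~ (c³/6)·n^{3(1−α)} = (4³/6)·n^{-1.5} → 0, so by Markov's inequality G has no triangles w.h.p.

E[X] ≈ 0.031021; in regime p = Θ(1/n^{3/2}) E[X] tends to 0 (below the triangle threshold p ~ 1/n).


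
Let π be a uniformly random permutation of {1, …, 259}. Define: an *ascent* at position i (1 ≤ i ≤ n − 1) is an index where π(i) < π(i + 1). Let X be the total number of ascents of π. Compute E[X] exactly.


Write X = Σ X_I over i = 1, …, 258, with X_I the indicator of one ascent.
There are 258 indicators.
For each fixed i, the pair (π(i), π(i+1)) is a uniformly random ordered pair of distinct values from {1, …, 259}; by symmetry P[π(i) < π(i+1)] = 1/2.
By linearity: E[X] = 258 · (1/2) = (259 − 1) · (1/2) = 129 ≈ 129.0000.

E[X] = 129 = 129.0000.


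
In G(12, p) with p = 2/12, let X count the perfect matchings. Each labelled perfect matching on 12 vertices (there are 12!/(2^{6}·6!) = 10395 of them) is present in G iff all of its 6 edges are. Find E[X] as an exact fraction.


K_12 has 12!/(2^{6}·6!) = 10395 labelled perfect matchings.
For each such perfect matching H, let X_H = 1 if all 6 edges of H are present in G. Then P[X_H = 1] = p^{6} = (1/6)^{6} = 1/46656.
By linearity: E[X] = Σ_H E[X_H] = 10395 · p^{6} = 10395 · 1/46656 = 385/1728.
Numerically: E[X] ≈ 0.223.

E[X] = 10395 · (1/6)^{6} = 385/1728 ≈ 0.223.


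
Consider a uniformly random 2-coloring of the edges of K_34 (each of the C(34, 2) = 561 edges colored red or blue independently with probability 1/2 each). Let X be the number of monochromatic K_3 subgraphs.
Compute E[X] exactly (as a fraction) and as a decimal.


Let X = Σ_S X_S over the C(34, 3) = 5984 subsets S of size 3, where X_S = 1 if the K_3 on S is monochromatic.
For a fixed S, the K_3 on S has C(3, 2) = 3 edges. P[all 3 edges red] = (1/2)^3, and likewise for blue, so P[monochromatic] = 2·(1/2)^3 = 2^{1 − 3} = 1/4.
By linearity of expectation: E[X] = C(34, 3) · 2^{1 − 3} = 5984 · 1/4 = 1496.
Numerically: E[X] ≈ 1496.000.

E[X] = C(34,3)·2^(1−C(3,2)) = 1496 ≈ 1496.000.


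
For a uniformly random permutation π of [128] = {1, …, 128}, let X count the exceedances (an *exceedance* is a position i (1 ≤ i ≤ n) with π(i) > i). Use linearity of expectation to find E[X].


Write X = Σ_{i=1}^{128} X_i, where X_i = 1_{π(i) > i}.
For each fixed i, π(i) is uniform over {1, …, 128} (marginal of a uniform permutation), so P[π(i) > i] = (n − i)/n. Summing: Σ_{i=1}^{128} (n − i)/n = (0 + 1 + … + 127)/128 = 128(128 − 1)/(2·128) = (128 − 1)/2.
Hence E[X] = Σ_{i=1}^{128} (128 − i)/128 = 127/2 ≈ 63.500000.

E[X] = 127/2 = 63.500000.


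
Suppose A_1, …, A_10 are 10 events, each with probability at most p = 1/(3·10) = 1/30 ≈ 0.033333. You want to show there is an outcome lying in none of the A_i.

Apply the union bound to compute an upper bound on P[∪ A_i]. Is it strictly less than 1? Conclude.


Union bound: P[∪_{i=1}^{10} A_i] ≤ Σ_i P[A_i] ≤ 10·p = 10·(1/30) = 1/3.
Numerically: 1/3 ≈ 0.333333.
Is 1/3 < 1? YES.
Since P[∪ A_i] ≤ 1/3 < 1, the complement has P[∩ A_i^c] ≥ 1 − 1/3 = 2/3 > 0, so some outcome avoids every A_i.

10·p = 1/3 ≈ 0.333333; existence CERTIFIED by the union bound.


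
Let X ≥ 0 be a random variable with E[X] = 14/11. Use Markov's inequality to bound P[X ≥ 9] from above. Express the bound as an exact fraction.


μ = E[X] = 14/11, a = 9.
Markov: P[X ≥ 9] ≤ μ/a = (14/11)/9 = 14/99.
Numerically: ≈ 0.141.
(Since a = 9 > μ = 1.273, the bound 14/99 is < 1 and informative.)

P[X ≥ 9] ≤ 14/99 ≈ 0.141.


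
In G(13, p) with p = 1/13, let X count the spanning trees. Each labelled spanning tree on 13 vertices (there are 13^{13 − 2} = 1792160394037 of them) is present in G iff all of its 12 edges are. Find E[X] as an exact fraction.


K_13 has 13^{13 − 2} = 1792160394037 labelled spanning trees.
For each such spanning tree H, let X_H = 1 if all 12 edges of H are present in G. Then P[X_H = 1] = p^{12} = (1/13)^{12} = 1/23298085122481.
Summing the indicators: E[X] = Σ_H E[X_H] = 1792160394037 · p^{12} = 1792160394037 · 1/23298085122481 = 1/13.
Numerically: E[X] ≈ 0.07692.

E[X] = 1792160394037 · (1/13)^{12} = 1/13 ≈ 0.07692.


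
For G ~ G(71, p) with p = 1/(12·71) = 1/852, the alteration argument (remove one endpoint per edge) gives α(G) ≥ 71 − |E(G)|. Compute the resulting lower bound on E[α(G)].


E[|E(G)|] = C(71, 2)·p = 2485 · (1/852) = 35/12.
E[α(G)] ≥ n − E[|E(G)|] = 71 − 35/12 = 817/12.
Numerically: ≈ 68.083.
(This is only a lower bound; the true E[α(G)] may be larger.)

E[α(G)] ≥ 817/12 ≈ 68.083.


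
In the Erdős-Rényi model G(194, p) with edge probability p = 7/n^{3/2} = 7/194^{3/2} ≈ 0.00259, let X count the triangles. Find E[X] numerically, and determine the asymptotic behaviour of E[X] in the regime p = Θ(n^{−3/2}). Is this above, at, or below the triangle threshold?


Number of potential triangles: C(194, 3) = 1198144.
Each occurs with probability p³ ≈ (0.00259)³ ≈ 1.73855e-08.
By linearity: E[X] = C(194, 3)·p³ ≈ 1198144 · 1.73855e-08 ≈ 0.021.
Since α = 3/2 > 1, p = c/n^{3/2} = o(1/n) is below the triangle threshold p ~ 1/n. Asymptotically E[X] ~ (c³/6)·n^{3(1−α)} = (7³/6)·n^{-1.5} → 0, so by Markov's inequality G has no triangles w.h.p.

E[X] ≈ 0.021; in regime p = Θ(1/n^{3/2}) E[X] tends to 0 (below the triangle threshold p ~ 1/n).


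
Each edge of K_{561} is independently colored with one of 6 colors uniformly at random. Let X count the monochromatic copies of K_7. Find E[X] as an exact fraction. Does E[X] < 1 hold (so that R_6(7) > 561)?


E[X] = C(561, 7) · 6^{1 − 21} = 3341868282890280 · 6^{−20} = 3341868282890280/3656158440062976.
As a reduced fraction: E[X] = 46414837262365/50779978334208 ≈ 0.914.
Is E[X] < 1? YES.
Since E[X] < 1, there exists a 6-coloring of K_{561} with no monochromatic K_7; hence R_6(7) > 561.

E[X] = 46414837262365/50779978334208 ≈ 0.914; E[X] < 1, so R_6(7) > 561.


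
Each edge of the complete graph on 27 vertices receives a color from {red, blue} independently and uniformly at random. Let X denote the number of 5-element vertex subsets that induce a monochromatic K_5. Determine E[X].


Let X = Σ_S X_S over the C(27, 5) = 80730 subsets S of size 5, where X_S = 1 if the K_5 on S is monochromatic.
For a fixed S, the K_5 on S has C(5, 2) = 10 edges. P[all 10 edges red] = (1/2)^10, and likewise for blue, so P[monochromatic] = 2·(1/2)^10 = 2^{1 − 10} = 1/512.
By linearity: E[X] = C(27, 5) · 2^{1 − 10} = 80730 · 1/512 = 40365/256.
Numerically: E[X] ≈ 157.675781.

E[X] = C(27,5)·2^(1−C(5,2)) = 40365/256 ≈ 157.675781.


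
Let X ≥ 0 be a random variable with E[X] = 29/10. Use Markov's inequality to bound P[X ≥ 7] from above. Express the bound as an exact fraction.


μ = E[X] = 29/10, a = 7.
Markov: P[X ≥ 7] ≤ μ/a = (29/10)/7 = 29/70.
Numerically: ≈ 0.4143.
(Since a = 7 > μ = 2.9000, the bound 29/70 is < 1 and informative.)

P[X ≥ 7] ≤ 29/70 ≈ 0.4143.


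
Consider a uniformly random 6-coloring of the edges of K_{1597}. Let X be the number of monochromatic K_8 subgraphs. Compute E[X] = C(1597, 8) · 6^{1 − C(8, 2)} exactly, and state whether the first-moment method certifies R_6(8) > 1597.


E[X] = C(1597, 8) · 6^{1 − 28} = 1031080153060953275445 · 6^{−27} = 1031080153060953275445/1023490369077469249536.
As a reduced fraction: E[X] = 38188153817072343535/37907050706572935168 ≈ 1.0074.
Is E[X] < 1? NO.
Since E[X] ≥ 1, the first-moment bound is inconclusive at n = 1597; it does NOT by itself certify R_6(8) > 1597.

E[X] = 38188153817072343535/37907050706572935168 ≈ 1.0074; E[X] ≥ 1; first-moment method inconclusive here.


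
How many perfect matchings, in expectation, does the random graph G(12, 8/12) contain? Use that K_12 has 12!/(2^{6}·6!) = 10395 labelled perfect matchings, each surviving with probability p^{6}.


K_12 has 12!/(2^{6}·6!) = 10395 labelled perfect matchings.
For each such perfect matching H, let X_H = 1 if all 6 edges of H are present in G. Then P[X_H = 1] = p^{6} = (2/3)^{6} = 64/729.
By linearity: E[X] = Σ_H E[X_H] = 10395 · p^{6} = 10395 · 64/729 = 24640/27.
Numerically: E[X] ≈ 912.6.

E[X] = 10395 · (2/3)^{6} = 24640/27 ≈ 912.6.


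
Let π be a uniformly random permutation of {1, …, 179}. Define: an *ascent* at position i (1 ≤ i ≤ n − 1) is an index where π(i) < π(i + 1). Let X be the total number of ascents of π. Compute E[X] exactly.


Write X = Σ X_I over i = 1, …, 178, with X_I the indicator of one ascent.
There are 178 indicators.
For each fixed i, the pair (π(i), π(i+1)) is a uniformly random ordered pair of distinct values from {1, …, 179}; by symmetry P[π(i) < π(i+1)] = 1/2.
By linearity: E[X] = 178 · (1/2) = (179 − 1) · (1/2) = 89 ≈ 89.00000.

E[X] = 89 = 89.00000.


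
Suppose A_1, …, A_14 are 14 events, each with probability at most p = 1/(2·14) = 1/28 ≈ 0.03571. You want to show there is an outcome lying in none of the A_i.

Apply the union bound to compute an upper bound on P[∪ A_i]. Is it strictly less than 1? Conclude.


Union bound: P[∪_{i=1}^{14} A_i] ≤ Σ_i P[A_i] ≤ 14·p = 14·(1/28) = 1/2.
Numerically: 1/2 ≈ 0.50000.
Is 1/2 < 1? YES.
Since P[∪ A_i] ≤ 1/2 < 1, the complement has P[∩ A_i^c] ≥ 1 − 1/2 = 1/2 > 0, so some outcome avoids every A_i.

14·p = 1/2 ≈ 0.50000; existence CERTIFIED by the union bound.


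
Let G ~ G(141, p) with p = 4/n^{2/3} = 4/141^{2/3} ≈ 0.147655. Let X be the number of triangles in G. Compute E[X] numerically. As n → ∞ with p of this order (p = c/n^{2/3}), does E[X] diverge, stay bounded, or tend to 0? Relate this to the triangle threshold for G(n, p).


Number of potential triangles: C(141, 3) = 457310.
Each occurs with probability p³ ≈ (0.147655)³ ≈ 3.21915397e-03.
By linearity: E[X] = C(141, 3)·p³ ≈ 457310 · 3.21915397e-03 ≈ 1472.151300.
Since α = 2/3 < 1, p = c/n^{2/3} ≫ 1/n is above the triangle threshold p ~ 1/n. Asymptotically E[X] ~ (c³/6)·n^{3(1−α)} = (4³/6)·n^{1} → ∞; triangles are abundant w.h.p.

E[X] ≈ 1472.151300; in regime p = Θ(1/n^{2/3}) E[X] diverges (above the triangle threshold p ~ 1/n).


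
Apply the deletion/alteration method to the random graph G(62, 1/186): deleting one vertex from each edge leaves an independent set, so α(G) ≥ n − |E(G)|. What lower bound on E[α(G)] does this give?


E[|E(G)|] = C(62, 2)·p = 1891 · (1/186) = 61/6.
E[α(G)] ≥ n − E[|E(G)|] = 62 − 61/6 = 311/6.
Numerically: ≈ 51.8333.
(This is only a lower bound; the true E[α(G)] may be larger.)

E[α(G)] ≥ 311/6 ≈ 51.8333.


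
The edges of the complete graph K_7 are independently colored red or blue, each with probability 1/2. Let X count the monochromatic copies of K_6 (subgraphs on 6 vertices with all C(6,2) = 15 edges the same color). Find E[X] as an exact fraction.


Let X = Σ_S X_S over the C(7, 6) = 7 subsets S of size 6, where X_S = 1 if the K_6 on S is monochromatic.
For a fixed S, the K_6 on S has C(6, 2) = 15 edges. P[all 15 edges red] = (1/2)^15, and likewise for blue, so P[monochromatic] = 2·(1/2)^15 = 2^{1 − 15} = 1/16384.
By linearity of expectation: E[X] = C(7, 6) · 2^{1 − 15} = 7 · 1/16384 = 7/16384.
Numerically: E[X] ≈ 0.0004.

E[X] = C(7,6)·2^(1−C(6,2)) = 7/16384 ≈ 0.0004.


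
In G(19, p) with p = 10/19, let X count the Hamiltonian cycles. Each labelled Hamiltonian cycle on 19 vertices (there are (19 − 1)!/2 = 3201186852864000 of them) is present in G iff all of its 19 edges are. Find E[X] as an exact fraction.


K_19 has (19 − 1)!/2 = 3201186852864000 labelled Hamiltonian cycles.
For each such Hamiltonian cycle H, let X_H = 1 if all 19 edges of H are present in G. Then P[X_H = 1] = p^{19} = (10/19)^{19} = 10000000000000000000/1978419655660313589123979.
Summing the indicators: E[X] = Σ_H E[X_H] = 3201186852864000 · p^{19} = 3201186852864000 · 10000000000000000000/1978419655660313589123979 = 32011868528640000000000000000000000/1978419655660313589123979.
Numerically: E[X] ≈ 1.61805e+10.

E[X] = 3201186852864000 · (10/19)^{19} = 32011868528640000000000000000000000/1978419655660313589123979 ≈ 1.61805e+10.


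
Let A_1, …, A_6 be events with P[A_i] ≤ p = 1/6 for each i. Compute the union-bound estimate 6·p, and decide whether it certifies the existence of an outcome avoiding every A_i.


Union bound: P[∪_{i=1}^{6} A_i] ≤ Σ_i P[A_i] ≤ 6·p = 6·(1/6) = 1.
Numerically: 1 ≈ 1.00000.
Is 1 < 1? NO.
Since the bound 1 is ≥ 1, the union bound is uninformative here; it does NOT by itself certify existence.

6·p = 1 ≈ 1.00000; existence NOT certified by the union bound.


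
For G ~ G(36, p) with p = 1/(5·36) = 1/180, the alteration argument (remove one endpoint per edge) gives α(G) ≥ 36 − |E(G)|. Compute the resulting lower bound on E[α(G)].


E[|E(G)|] = C(36, 2)·p = 630 · (1/180) = 7/2.
E[α(G)] ≥ n − E[|E(G)|] = 36 − 7/2 = 65/2.
Numerically: ≈ 32.50000.
(This is only a lower bound; the true E[α(G)] may be larger.)

E[α(G)] ≥ 65/2 ≈ 32.50000.


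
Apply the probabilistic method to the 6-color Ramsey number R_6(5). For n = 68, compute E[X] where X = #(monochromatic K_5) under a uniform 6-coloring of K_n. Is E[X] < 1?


E[X] = C(68, 5) · 6^{1 − 10} = 10424128 · 6^{−9} = 10424128/10077696.
As a reduced fraction: E[X] = 162877/157464 ≈ 1.034.
Is E[X] < 1? NO.
Since E[X] ≥ 1, the first-moment bound is inconclusive at n = 68; it does NOT by itself certify R_6(5) > 68.

E[X] = 162877/157464 ≈ 1.034; E[X] ≥ 1; first-moment method inconclusive here.


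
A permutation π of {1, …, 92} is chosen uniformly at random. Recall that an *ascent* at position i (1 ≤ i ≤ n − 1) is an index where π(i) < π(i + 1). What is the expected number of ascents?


Write X = Σ X_I over i = 1, …, 91, with X_I the indicator of one ascent.
There are 91 indicators.
For each fixed i, the pair (π(i), π(i+1)) is a uniformly random ordered pair of distinct values from {1, …, 92}; by symmetry P[π(i) < π(i+1)] = 1/2.
By linearity: E[X] = 91 · (1/2) = (92 − 1) · (1/2) = 91/2 ≈ 45.50000.

E[X] = 91/2 = 45.50000.


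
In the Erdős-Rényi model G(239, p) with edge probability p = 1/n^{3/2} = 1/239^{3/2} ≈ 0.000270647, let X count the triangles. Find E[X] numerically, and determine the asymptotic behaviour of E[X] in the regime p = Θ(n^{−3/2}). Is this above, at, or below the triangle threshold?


Number of potential triangles: C(239, 3) = 2246839.
Each occurs with probability p³ ≈ (0.000270647)³ ≈ 1.98248288e-11.
By linearity: E[X] = C(239, 3)·p³ ≈ 2246839 · 1.98248288e-11 ≈ 0.000045.
Since α = 3/2 > 1, p = c/n^{3/2} = o(1/n) is below the triangle threshold p ~ 1/n. Asymptotically E[X] ~ (c³/6)·n^{3(1−α)} = (1³/6)·n^{-1.5} → 0, so by Markov's inequality G has no triangles w.h.p.

E[X] ≈ 0.000045; in regime p = Θ(1/n^{3/2}) E[X] tends to 0 (below the triangle threshold p ~ 1/n).


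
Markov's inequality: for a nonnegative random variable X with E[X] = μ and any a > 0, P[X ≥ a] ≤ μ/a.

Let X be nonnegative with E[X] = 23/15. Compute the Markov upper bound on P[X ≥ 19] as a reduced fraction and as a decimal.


μ = E[X] = 23/15, a = 19.
Markov: P[X ≥ 19] ≤ μ/a = (23/15)/19 = 23/285.
Numerically: ≈ 0.081.
(Since a = 19 > μ = 1.533, the bound 23/285 is < 1 and informative.)

P[X ≥ 19] ≤ 23/285 ≈ 0.081.


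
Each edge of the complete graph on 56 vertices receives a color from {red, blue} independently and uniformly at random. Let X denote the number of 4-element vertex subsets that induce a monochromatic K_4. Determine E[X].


Let X = Σ_S X_S over the C(56, 4) = 367290 subsets S of size 4, where X_S = 1 if the K_4 on S is monochromatic.
For a fixed S, the K_4 on S has C(4, 2) = 6 edges. P[all 6 edges red] = (1/2)^6, and likewise for blue, so P[monochromatic] = 2·(1/2)^6 = 2^{1 − 6} = 1/32.
Summing: E[X] = C(56, 4) · 2^{1 − 6} = 367290 · 1/32 = 183645/16.
Numerically: E[X] ≈ 11477.812500.

E[X] = C(56,4)·2^(1−C(4,2)) = 183645/16 ≈ 11477.812500.


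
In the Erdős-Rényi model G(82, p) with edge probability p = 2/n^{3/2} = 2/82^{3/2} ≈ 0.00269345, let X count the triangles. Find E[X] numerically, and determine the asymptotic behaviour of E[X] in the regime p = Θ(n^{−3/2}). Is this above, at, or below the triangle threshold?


Number of potential triangles: C(82, 3) = 88560.
Each occurs with probability p³ ≈ (0.00269345)³ ≈ 1.95401391e-08.
By linearity: E[X] = C(82, 3)·p³ ≈ 88560 · 1.95401391e-08 ≈ 0.001730.
Since α = 3/2 > 1, p = c/n^{3/2} = o(1/n) is below the triangle threshold p ~ 1/n. Asymptotically E[X] ~ (c³/6)·n^{3(1−α)} = (2³/6)·n^{-1.5} → 0, so by Markov's inequality G has no triangles w.h.p.

E[X] ≈ 0.001730; in regime p = Θ(1/n^{3/2}) E[X] tends to 0 (below the triangle threshold p ~ 1/n).


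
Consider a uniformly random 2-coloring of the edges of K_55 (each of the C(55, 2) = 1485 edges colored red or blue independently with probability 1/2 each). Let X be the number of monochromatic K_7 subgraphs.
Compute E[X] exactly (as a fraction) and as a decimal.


Let X = Σ_S X_S over the C(55, 7) = 202927725 subsets S of size 7, where X_S = 1 if the K_7 on S is monochromatic.
For a fixed S, the K_7 on S has C(7, 2) = 21 edges. P[all 21 edges red] = (1/2)^21, and likewise for blue, so P[monochromatic] = 2·(1/2)^21 = 2^{1 − 21} = 1/1048576.
Summing: E[X] = C(55, 7) · 2^{1 − 21} = 202927725 · 1/1048576 = 202927725/1048576.
Numerically: E[X] ≈ 193.527.

E[X] = C(55,7)·2^(1−C(7,2)) = 202927725/1048576 ≈ 193.527.


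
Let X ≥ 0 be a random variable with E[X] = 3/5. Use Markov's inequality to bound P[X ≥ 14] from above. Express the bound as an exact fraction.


μ = E[X] = 3/5, a = 14.
Markov: P[X ≥ 14] ≤ μ/a = (3/5)/14 = 3/70.
Numerically: ≈ 0.043.
(Since a = 14 > μ = 0.600, the bound 3/70 is < 1 and informative.)

P[X ≥ 14] ≤ 3/70 ≈ 0.043.


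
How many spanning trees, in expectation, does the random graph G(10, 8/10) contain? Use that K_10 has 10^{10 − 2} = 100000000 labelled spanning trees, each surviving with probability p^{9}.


K_10 has 10^{10 − 2} = 100000000 labelled spanning trees.
For each such spanning tree H, let X_H = 1 if all 9 edges of H are present in G. Then P[X_H = 1] = p^{9} = (4/5)^{9} = 262144/1953125.
Summing the indicators: E[X] = Σ_H E[X_H] = 100000000 · p^{9} = 100000000 · 262144/1953125 = 67108864/5.
Numerically: E[X] ≈ 1.342e+07.

E[X] = 100000000 · (4/5)^{9} = 67108864/5 ≈ 1.342e+07.


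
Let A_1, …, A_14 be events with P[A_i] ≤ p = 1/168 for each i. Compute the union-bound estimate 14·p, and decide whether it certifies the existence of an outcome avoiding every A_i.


Union bound: P[∪_{i=1}^{14} A_i] ≤ Σ_i P[A_i] ≤ 14·p = 14·(1/168) = 1/12.
Numerically: 1/12 ≈ 0.083.
Is 1/12 < 1? YES.
Since P[∪ A_i] ≤ 1/12 < 1, the complement has P[∩ A_i^c] ≥ 1 − 1/12 = 11/12 > 0, so some outcome avoids every A_i.

14·p = 1/12 ≈ 0.083; existence CERTIFIED by the union bound.


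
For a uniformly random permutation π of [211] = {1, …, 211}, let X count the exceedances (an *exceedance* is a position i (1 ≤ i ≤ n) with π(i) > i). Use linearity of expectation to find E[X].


Write X = Σ_{i=1}^{211} X_i, where X_i = 1_{π(i) > i}.
For each fixed i, π(i) is uniform over {1, …, 211} (marginal of a uniform permutation), so P[π(i) > i] = (n − i)/n. Summing: Σ_{i=1}^{211} (n − i)/n = (0 + 1 + … + 210)/211 = 211(211 − 1)/(2·211) = (211 − 1)/2.
Hence E[X] = Σ_{i=1}^{211} (211 − i)/211 = 105 ≈ 105.000.

E[X] = 105 = 105.000.


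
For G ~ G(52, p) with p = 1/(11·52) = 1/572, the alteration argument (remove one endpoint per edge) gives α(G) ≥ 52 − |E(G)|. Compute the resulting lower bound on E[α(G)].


E[|E(G)|] = C(52, 2)·p = 1326 · (1/572) = 51/22.
E[α(G)] ≥ n − E[|E(G)|] = 52 − 51/22 = 1093/22.
Numerically: ≈ 49.68182.
(This is only a lower bound; the true E[α(G)] may be larger.)

E[α(G)] ≥ 1093/22 ≈ 49.68182.


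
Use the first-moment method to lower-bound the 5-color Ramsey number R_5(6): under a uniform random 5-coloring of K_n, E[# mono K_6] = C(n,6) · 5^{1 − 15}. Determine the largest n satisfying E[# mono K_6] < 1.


We need C(n, 6) · 5^{1 − 15} < 1, i.e. C(n, 6) < 5^{15 − 1} = 6103515625.
Check values of n near the boundary:
  n = 124: C(124, 6) = 4465475476; 4465475476 < 6103515625? YES
  n = 125: C(125, 6) = 4690625500; 4690625500 < 6103515625? YES
  n = 126: C(126, 6) = 4925156775; 4925156775 < 6103515625? YES
  n = 127: C(127, 6) = 5169379425; 5169379425 < 6103515625? YES
  n = 128: C(128, 6) = 5423611200; 5423611200 < 6103515625? YES
  n = 129: C(129, 6) = 5688177600; 5688177600 < 6103515625? YES
  n = 130: C(130, 6) = 5963412000; 5963412000 < 6103515625? YES
  n = 131: C(131, 6) = 6249655776; 6249655776 < 6103515625? NO
  n = 132: C(132, 6) = 6547258432; 6547258432 < 6103515625? NO
The largest n with C(n, 6) < 6103515625 is n = 130 (where E[X] = 47707296/48828125 ≈ 0.9770). Hence R_5(6) > 130, i.e. R_5(6) ≥ 131.

Largest n = 130; hence R_5(6) > 130.


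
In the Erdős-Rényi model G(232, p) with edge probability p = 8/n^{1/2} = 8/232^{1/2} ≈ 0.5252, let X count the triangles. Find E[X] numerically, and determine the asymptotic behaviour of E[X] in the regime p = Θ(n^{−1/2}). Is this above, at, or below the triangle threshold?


Number of potential triangles: C(232, 3) = 2054360.
Each occurs with probability p³ ≈ (0.5252)³ ≈ 1.448899e-01.
By linearity: E[X] = C(232, 3)·p³ ≈ 2054360 · 1.448899e-01 ≈ 297655.9265.
Since α = 1/2 < 1, p = c/n^{1/2} ≫ 1/n is above the triangle threshold p ~ 1/n. Asymptotically E[X] ~ (c³/6)·n^{3(1−α)} = (8³/6)·n^{1.5} → ∞; triangles are abundant w.h.p.

E[X] ≈ 297655.9265; in regime p = Θ(1/n^{1/2}) E[X] diverges (above the triangle threshold p ~ 1/n).


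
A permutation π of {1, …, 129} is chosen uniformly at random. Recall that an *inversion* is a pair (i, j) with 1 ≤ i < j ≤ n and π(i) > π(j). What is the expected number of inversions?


Write X = Σ X_I over the C(129, 2) = 8256 pairs i < j, with X_I the indicator of one inversion.
There are 8256 indicators.
For each fixed pair i < j, the values π(i) and π(j) are two distinct elements of {1, …, 129} in uniformly random order; by symmetry P[π(i) > π(j)] = 1/2.
By linearity: E[X] = 8256 · (1/2) = C(129, 2) · (1/2) = 8256/2 = 4128 ≈ 4128.000000.

E[X] = 4128 = 4128.000000.


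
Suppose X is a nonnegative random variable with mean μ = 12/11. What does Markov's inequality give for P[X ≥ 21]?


μ = E[X] = 12/11, a = 21.
Markov: P[X ≥ 21] ≤ μ/a = (12/11)/21 = 4/77.
Numerically: ≈ 0.051948.
(Since a = 21 > μ = 1.090909, the bound 4/77 is < 1 and informative.)

P[X ≥ 21] ≤ 4/77 ≈ 0.051948.


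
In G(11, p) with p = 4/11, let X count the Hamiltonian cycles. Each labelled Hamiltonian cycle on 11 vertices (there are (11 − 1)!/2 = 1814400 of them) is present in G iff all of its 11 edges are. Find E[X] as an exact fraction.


K_11 has (11 − 1)!/2 = 1814400 labelled Hamiltonian cycles.
For each such Hamiltonian cycle H, let X_H = 1 if all 11 edges of H are present in G. Then P[X_H = 1] = p^{11} = (4/11)^{11} = 4194304/285311670611.
By linearity: E[X] = Σ_H E[X_H] = 1814400 · p^{11} = 1814400 · 4194304/285311670611 = 7610145177600/285311670611.
Numerically: E[X] ≈ 26.6731.

E[X] = 1814400 · (4/11)^{11} = 7610145177600/285311670611 ≈ 26.6731.


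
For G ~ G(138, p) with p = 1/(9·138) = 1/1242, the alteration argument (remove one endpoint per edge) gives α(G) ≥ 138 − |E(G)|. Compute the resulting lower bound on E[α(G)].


E[|E(G)|] = C(138, 2)·p = 9453 · (1/1242) = 137/18.
E[α(G)] ≥ n − E[|E(G)|] = 138 − 137/18 = 2347/18.
Numerically: ≈ 130.3889.
(This is only a lower bound; the true E[α(G)] may be larger.)

E[α(G)] ≥ 2347/18 ≈ 130.3889.


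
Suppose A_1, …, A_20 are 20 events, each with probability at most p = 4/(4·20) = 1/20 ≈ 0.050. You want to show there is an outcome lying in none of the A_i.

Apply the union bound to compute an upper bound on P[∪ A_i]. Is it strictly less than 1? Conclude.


Union bound: P[∪_{i=1}^{20} A_i] ≤ Σ_i P[A_i] ≤ 20·p = 20·(1/20) = 1.
Numerically: 1 ≈ 1.000.
Is 1 < 1? NO.
Since the bound 1 is ≥ 1, the union bound is uninformative here; it does NOT by itself certify existence.

20·p = 1 ≈ 1.000; existence NOT certified by the union bound.


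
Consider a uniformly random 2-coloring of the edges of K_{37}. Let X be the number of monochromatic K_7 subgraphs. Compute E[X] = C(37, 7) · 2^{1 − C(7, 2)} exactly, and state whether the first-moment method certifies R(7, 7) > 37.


E[X] = C(37, 7) · 2^{1 − 21} = 10295472 · 2^{−20} = 10295472/1048576.
As a reduced fraction: E[X] = 643467/65536 ≈ 9.818527.
Is E[X] < 1? NO.
Since E[X] ≥ 1, the first-moment bound is inconclusive at n = 37; it does NOT by itself certify R(7, 7) > 37.

E[X] = 643467/65536 ≈ 9.818527; E[X] ≥ 1; first-moment method inconclusive here.
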